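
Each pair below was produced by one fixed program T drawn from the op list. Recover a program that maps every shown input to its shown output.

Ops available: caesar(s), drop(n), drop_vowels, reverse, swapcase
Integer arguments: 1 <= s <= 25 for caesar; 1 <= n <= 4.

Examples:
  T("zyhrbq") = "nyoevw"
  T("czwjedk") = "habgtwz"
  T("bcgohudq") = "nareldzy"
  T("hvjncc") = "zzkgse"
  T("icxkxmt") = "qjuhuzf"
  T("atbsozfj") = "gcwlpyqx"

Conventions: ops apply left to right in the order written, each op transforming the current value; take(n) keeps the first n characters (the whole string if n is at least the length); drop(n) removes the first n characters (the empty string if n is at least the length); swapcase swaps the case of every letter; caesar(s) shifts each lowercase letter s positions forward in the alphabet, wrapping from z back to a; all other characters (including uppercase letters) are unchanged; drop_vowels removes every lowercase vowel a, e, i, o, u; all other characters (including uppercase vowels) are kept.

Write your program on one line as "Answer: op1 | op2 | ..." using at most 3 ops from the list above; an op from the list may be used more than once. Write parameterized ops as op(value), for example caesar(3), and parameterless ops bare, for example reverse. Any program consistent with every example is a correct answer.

caesar(23) | reverse

Check, running the answer program on each example:
  "zyhrbq" -> "wveoyn" -> "nyoevw"
  "czwjedk" -> "zwtgbah" -> "habgtwz"
  "bcgohudq" -> "yzdleran" -> "nareldzy"
  "hvjncc" -> "esgkzz" -> "zzkgse"
  "icxkxmt" -> "fzuhujq" -> "qjuhuzf"
  "atbsozfj" -> "xqyplwcg" -> "gcwlpyqx"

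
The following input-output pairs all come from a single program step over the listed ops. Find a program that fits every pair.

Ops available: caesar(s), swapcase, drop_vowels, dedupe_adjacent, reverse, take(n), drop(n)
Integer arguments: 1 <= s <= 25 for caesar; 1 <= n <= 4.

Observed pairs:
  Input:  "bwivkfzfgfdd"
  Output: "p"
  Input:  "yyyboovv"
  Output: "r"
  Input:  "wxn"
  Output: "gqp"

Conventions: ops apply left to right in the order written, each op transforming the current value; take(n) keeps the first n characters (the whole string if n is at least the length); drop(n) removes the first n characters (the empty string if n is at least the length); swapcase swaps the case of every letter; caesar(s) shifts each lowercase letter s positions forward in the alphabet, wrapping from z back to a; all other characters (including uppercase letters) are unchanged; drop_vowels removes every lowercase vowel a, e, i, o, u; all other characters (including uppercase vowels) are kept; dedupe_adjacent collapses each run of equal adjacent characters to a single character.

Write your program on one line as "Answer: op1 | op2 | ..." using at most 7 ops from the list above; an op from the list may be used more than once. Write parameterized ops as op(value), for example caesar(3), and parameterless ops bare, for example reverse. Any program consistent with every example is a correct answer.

take(3) | dedupe_adjacent | drop_vowels | caesar(19) | reverse | drop_vowels

Check, running the answer program on each example:
  "bwivkfzfgfdd" -> "bwi" -> "bwi" -> "bw" -> "up" -> "pu" -> "p"
  "yyyboovv" -> "yyy" -> "y" -> "y" -> "r" -> "r" -> "r"
  "wxn" -> "wxn" -> "wxn" -> "wxn" -> "pqg" -> "gqp" -> "gqp"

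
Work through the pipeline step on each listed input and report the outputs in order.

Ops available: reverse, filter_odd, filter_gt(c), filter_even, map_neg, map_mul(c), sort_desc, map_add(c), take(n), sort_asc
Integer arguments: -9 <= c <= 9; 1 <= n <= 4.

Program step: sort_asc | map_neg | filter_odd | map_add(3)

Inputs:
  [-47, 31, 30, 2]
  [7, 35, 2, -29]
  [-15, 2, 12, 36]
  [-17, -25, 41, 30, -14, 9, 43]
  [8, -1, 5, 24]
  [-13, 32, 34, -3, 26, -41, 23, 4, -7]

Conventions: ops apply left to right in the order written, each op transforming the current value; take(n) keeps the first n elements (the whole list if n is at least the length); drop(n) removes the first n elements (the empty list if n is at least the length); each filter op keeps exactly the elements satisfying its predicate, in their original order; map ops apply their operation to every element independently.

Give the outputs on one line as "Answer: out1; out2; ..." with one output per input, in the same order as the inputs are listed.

Execution, op by op:
  [-47, 31, 30, 2] -> [-47, 2, 30, 31] -> [47, -2, -30, -31] -> [47, -31] -> [50, -28]
  [7, 35, 2, -29] -> [-29, 2, 7, 35] -> [29, -2, -7, -35] -> [29, -7, -35] -> [32, -4, -32]
  [-15, 2, 12, 36] -> [-15, 2, 12, 36] -> [15, -2, -12, -36] -> [15] -> [18]
  [-17, -25, 41, 30, -14, 9, 43] -> [-25, -17, -14, 9, 30, 41, 43] -> [25, 17, 14, -9, -30, -41, -43] -> [25, 17, -9, -41, -43] -> [28, 20, -6, -38, -40]
  [8, -1, 5, 24] -> [-1, 5, 8, 24] -> [1, -5, -8, -24] -> [1, -5] -> [4, -2]
  [-13, 32, 34, -3, 26, -41, 23, 4, -7] -> [-41, -13, -7, -3, 4, 23, 26, 32, 34] -> [41, 13, 7, 3, -4, -23, -26, -32, -34] -> [41, 13, 7, 3, -23] -> [44, 16, 10, 6, -20]

[50, -28]; [32, -4, -32]; [18]; [28, 20, -6, -38, -40]; [4, -2]; [44, 16, 10, 6, -20]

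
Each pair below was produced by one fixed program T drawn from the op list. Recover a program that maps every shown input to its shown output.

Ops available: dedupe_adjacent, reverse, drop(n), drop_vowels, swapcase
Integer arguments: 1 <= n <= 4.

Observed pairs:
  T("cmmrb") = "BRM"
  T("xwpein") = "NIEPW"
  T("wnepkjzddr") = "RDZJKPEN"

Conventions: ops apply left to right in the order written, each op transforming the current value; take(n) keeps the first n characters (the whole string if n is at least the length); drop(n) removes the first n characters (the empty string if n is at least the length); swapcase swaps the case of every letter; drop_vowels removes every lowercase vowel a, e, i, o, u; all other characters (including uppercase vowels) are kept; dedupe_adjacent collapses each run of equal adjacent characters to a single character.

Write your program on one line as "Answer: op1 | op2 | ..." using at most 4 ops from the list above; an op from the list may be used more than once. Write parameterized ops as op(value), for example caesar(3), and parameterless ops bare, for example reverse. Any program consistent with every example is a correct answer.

dedupe_adjacent | swapcase | drop(1) | reverse

Check, running the answer program on each example:
  "cmmrb" -> "cmrb" -> "CMRB" -> "MRB" -> "BRM"
  "xwpein" -> "xwpein" -> "XWPEIN" -> "WPEIN" -> "NIEPW"
  "wnepkjzddr" -> "wnepkjzdr" -> "WNEPKJZDR" -> "NEPKJZDR" -> "RDZJKPEN"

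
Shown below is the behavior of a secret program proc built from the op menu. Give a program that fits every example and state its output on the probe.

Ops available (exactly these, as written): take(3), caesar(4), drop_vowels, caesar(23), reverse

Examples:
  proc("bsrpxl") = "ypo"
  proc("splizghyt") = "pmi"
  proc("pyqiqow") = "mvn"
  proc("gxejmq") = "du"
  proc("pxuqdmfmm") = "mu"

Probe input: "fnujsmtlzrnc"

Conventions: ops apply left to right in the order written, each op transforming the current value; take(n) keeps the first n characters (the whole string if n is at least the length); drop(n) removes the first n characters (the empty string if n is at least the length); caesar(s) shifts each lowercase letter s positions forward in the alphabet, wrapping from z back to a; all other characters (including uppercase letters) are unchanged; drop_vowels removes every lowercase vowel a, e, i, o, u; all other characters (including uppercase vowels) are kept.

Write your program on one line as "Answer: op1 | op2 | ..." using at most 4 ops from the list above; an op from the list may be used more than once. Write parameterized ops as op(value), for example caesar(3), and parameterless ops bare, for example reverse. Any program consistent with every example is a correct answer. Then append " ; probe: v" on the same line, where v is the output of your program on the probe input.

take(3) | drop_vowels | caesar(23) ; probe: "ck"

Check, running the answer program on each example:
  "bsrpxl" -> "bsr" -> "bsr" -> "ypo"
  "splizghyt" -> "spl" -> "spl" -> "pmi"
  "pyqiqow" -> "pyq" -> "pyq" -> "mvn"
  "gxejmq" -> "gxe" -> "gx" -> "du"
  "pxuqdmfmm" -> "pxu" -> "px" -> "mu"
  probe: "fnujsmtlzrnc" -> "fnu" -> "fn" -> "ck"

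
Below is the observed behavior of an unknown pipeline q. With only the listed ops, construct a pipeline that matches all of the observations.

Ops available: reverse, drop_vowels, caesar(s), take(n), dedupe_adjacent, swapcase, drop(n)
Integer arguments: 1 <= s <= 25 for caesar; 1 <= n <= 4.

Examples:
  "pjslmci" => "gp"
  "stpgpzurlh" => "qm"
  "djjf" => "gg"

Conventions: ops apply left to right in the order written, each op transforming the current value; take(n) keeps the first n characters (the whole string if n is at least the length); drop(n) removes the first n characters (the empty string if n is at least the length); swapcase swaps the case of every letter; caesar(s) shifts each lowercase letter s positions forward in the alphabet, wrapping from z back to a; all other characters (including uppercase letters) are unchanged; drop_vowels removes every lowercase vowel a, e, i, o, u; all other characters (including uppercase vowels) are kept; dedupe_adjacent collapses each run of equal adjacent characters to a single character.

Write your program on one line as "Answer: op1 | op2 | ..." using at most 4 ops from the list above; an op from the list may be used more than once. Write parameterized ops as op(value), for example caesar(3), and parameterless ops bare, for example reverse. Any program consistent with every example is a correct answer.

caesar(23) | take(3) | drop(1)

Check, running the answer program on each example:
  "pjslmci" -> "mgpijzf" -> "mgp" -> "gp"
  "stpgpzurlh" -> "pqmdmwroie" -> "pqm" -> "qm"
  "djjf" -> "aggc" -> "agg" -> "gg"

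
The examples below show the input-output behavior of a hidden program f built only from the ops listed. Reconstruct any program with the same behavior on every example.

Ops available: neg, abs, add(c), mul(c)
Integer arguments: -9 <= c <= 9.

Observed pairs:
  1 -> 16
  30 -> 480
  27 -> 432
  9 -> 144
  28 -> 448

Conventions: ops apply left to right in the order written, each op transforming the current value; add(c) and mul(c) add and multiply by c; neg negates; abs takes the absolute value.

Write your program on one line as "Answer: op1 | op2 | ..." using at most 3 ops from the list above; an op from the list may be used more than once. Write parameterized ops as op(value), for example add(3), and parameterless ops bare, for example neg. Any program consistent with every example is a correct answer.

mul(-8) | mul(2) | abs

Check, running the answer program on each example:
  1 -> -8 -> -16 -> 16
  30 -> -240 -> -480 -> 480
  27 -> -216 -> -432 -> 432
  9 -> -72 -> -144 -> 144
  28 -> -224 -> -448 -> 448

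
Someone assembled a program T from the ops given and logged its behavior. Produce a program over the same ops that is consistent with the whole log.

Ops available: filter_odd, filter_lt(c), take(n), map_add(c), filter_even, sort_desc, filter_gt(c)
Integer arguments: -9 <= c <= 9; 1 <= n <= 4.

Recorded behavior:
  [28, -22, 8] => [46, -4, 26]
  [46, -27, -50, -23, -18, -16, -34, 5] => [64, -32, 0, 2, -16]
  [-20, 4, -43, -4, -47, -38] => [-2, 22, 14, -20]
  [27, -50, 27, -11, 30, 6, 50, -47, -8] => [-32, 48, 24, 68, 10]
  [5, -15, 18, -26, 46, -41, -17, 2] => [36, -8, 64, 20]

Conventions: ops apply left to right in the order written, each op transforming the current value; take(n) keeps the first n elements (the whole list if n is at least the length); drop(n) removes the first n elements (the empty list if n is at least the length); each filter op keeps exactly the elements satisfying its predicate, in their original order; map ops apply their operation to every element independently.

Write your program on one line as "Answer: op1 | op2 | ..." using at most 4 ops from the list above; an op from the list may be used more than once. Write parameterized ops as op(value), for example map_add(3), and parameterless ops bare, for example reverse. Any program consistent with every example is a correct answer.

map_add(9) | filter_odd | map_add(9)

Check, running the answer program on each example:
  [28, -22, 8] -> [37, -13, 17] -> [37, -13, 17] -> [46, -4, 26]
  [46, -27, -50, -23, -18, -16, -34, 5] -> [55, -18, -41, -14, -9, -7, -25, 14] -> [55, -41, -9, -7, -25] -> [64, -32, 0, 2, -16]
  [-20, 4, -43, -4, -47, -38] -> [-11, 13, -34, 5, -38, -29] -> [-11, 13, 5, -29] -> [-2, 22, 14, -20]
  [27, -50, 27, -11, 30, 6, 50, -47, -8] -> [36, -41, 36, -2, 39, 15, 59, -38, 1] -> [-41, 39, 15, 59, 1] -> [-32, 48, 24, 68, 10]
  [5, -15, 18, -26, 46, -41, -17, 2] -> [14, -6, 27, -17, 55, -32, -8, 11] -> [27, -17, 55, 11] -> [36, -8, 64, 20]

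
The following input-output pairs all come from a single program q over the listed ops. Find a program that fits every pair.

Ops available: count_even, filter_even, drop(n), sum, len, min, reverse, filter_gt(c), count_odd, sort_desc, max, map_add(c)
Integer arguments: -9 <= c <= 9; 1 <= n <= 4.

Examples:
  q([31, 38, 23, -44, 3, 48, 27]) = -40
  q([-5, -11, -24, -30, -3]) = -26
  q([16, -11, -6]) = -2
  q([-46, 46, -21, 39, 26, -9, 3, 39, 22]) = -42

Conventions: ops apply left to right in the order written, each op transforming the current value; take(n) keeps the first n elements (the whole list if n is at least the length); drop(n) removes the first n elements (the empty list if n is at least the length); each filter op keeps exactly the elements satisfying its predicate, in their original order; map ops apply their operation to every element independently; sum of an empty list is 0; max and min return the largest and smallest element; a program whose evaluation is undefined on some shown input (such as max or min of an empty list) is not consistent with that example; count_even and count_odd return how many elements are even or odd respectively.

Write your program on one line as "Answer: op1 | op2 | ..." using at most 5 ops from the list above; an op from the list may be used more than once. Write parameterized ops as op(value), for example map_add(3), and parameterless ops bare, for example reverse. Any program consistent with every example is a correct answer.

map_add(4) | sort_desc | reverse | filter_even | min

Check, running the answer program on each example:
  [31, 38, 23, -44, 3, 48, 27] -> [35, 42, 27, -40, 7, 52, 31] -> [52, 42, 35, 31, 27, 7, -40] -> [-40, 7, 27, 31, 35, 42, 52] -> [-40, 42, 52] -> -40
  [-5, -11, -24, -30, -3] -> [-1, -7, -20, -26, 1] -> [1, -1, -7, -20, -26] -> [-26, -20, -7, -1, 1] -> [-26, -20] -> -26
  [16, -11, -6] -> [20, -7, -2] -> [20, -2, -7] -> [-7, -2, 20] -> [-2, 20] -> -2
  [-46, 46, -21, 39, 26, -9, 3, 39, 22] -> [-42, 50, -17, 43, 30, -5, 7, 43, 26] -> [50, 43, 43, 30, 26, 7, -5, -17, -42] -> [-42, -17, -5, 7, 26, 30, 43, 43, 50] -> [-42, 26, 30, 50] -> -42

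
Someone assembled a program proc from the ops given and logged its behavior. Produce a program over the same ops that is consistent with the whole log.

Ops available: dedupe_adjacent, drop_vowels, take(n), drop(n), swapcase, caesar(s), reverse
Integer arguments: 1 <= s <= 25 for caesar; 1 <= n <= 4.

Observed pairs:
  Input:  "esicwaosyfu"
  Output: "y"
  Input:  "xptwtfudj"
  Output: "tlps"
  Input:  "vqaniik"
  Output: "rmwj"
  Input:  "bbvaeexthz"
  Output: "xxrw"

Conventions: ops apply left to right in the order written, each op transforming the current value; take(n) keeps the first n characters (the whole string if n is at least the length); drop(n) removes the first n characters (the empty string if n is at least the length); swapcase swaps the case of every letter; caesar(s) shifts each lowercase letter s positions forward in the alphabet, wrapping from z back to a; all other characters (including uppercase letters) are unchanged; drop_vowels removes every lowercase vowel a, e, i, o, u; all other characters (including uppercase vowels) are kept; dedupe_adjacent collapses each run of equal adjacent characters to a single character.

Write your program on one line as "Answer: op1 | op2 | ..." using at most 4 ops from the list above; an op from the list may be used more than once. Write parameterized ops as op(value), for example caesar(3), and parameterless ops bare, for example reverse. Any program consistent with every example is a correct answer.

caesar(22) | take(4) | drop_vowels

Check, running the answer program on each example:
  "esicwaosyfu" -> "aoeyswkoubq" -> "aoey" -> "y"
  "xptwtfudj" -> "tlpspbqzf" -> "tlps" -> "tlps"
  "vqaniik" -> "rmwjeeg" -> "rmwj" -> "rmwj"
  "bbvaeexthz" -> "xxrwaatpdv" -> "xxrw" -> "xxrw"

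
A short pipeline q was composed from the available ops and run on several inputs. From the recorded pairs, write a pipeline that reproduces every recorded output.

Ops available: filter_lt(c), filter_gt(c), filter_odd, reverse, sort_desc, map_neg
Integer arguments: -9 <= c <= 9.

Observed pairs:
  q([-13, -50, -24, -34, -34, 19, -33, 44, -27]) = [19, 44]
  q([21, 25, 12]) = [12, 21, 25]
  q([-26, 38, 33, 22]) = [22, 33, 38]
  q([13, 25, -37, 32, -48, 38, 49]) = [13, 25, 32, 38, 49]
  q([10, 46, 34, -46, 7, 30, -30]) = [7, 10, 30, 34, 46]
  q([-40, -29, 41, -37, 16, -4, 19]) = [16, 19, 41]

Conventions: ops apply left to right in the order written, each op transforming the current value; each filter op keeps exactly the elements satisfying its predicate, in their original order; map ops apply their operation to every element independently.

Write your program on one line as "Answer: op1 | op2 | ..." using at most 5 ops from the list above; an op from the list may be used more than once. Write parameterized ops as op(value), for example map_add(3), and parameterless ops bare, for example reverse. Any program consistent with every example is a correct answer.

filter_gt(-9) | sort_desc | filter_gt(-2) | reverse

Check, running the answer program on each example:
  [-13, -50, -24, -34, -34, 19, -33, 44, -27] -> [19, 44] -> [44, 19] -> [44, 19] -> [19, 44]
  [21, 25, 12] -> [21, 25, 12] -> [25, 21, 12] -> [25, 21, 12] -> [12, 21, 25]
  [-26, 38, 33, 22] -> [38, 33, 22] -> [38, 33, 22] -> [38, 33, 22] -> [22, 33, 38]
  [13, 25, -37, 32, -48, 38, 49] -> [13, 25, 32, 38, 49] -> [49, 38, 32, 25, 13] -> [49, 38, 32, 25, 13] -> [13, 25, 32, 38, 49]
  [10, 46, 34, -46, 7, 30, -30] -> [10, 46, 34, 7, 30] -> [46, 34, 30, 10, 7] -> [46, 34, 30, 10, 7] -> [7, 10, 30, 34, 46]
  [-40, -29, 41, -37, 16, -4, 19] -> [41, 16, -4, 19] -> [41, 19, 16, -4] -> [41, 19, 16] -> [16, 19, 41]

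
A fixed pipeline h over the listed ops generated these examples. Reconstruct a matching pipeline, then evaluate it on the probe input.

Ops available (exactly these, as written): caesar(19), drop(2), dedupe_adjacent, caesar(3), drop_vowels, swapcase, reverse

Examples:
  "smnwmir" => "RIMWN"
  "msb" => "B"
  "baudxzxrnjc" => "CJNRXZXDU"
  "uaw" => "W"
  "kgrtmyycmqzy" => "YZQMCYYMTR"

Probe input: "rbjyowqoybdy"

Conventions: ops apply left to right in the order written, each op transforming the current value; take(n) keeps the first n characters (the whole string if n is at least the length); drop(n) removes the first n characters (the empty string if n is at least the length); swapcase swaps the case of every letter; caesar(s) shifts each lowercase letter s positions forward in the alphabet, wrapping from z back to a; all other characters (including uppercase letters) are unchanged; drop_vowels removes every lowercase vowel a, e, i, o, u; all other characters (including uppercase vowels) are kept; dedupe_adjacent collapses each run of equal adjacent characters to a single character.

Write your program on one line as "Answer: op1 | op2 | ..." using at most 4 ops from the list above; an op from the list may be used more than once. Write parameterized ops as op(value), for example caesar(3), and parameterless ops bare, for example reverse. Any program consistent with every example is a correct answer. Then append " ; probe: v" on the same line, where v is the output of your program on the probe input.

swapcase | drop(2) | reverse ; probe: "YDBYOQWOYJ"

Check, running the answer program on each example:
  "smnwmir" -> "SMNWMIR" -> "NWMIR" -> "RIMWN"
  "msb" -> "MSB" -> "B" -> "B"
  "baudxzxrnjc" -> "BAUDXZXRNJC" -> "UDXZXRNJC" -> "CJNRXZXDU"
  "uaw" -> "UAW" -> "W" -> "W"
  "kgrtmyycmqzy" -> "KGRTMYYCMQZY" -> "RTMYYCMQZY" -> "YZQMCYYMTR"
  probe: "rbjyowqoybdy" -> "RBJYOWQOYBDY" -> "JYOWQOYBDY" -> "YDBYOQWOYJ"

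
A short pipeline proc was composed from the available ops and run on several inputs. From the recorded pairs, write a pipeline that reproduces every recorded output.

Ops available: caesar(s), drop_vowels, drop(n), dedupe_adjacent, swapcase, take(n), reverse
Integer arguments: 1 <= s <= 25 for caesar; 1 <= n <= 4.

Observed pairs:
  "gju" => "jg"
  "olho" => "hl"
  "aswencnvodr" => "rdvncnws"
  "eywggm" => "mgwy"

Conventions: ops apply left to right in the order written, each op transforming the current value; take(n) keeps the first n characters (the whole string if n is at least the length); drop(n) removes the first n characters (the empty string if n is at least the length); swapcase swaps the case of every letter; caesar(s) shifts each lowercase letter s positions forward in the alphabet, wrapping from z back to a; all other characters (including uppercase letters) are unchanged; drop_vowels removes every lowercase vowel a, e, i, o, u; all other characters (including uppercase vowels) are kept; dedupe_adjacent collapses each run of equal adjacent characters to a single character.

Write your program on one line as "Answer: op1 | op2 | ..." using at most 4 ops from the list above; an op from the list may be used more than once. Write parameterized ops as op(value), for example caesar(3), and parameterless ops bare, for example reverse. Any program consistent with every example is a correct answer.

dedupe_adjacent | reverse | drop_vowels

Check, running the answer program on each example:
  "gju" -> "gju" -> "ujg" -> "jg"
  "olho" -> "olho" -> "ohlo" -> "hl"
  "aswencnvodr" -> "aswencnvodr" -> "rdovncnewsa" -> "rdvncnws"
  "eywggm" -> "eywgm" -> "mgwye" -> "mgwy"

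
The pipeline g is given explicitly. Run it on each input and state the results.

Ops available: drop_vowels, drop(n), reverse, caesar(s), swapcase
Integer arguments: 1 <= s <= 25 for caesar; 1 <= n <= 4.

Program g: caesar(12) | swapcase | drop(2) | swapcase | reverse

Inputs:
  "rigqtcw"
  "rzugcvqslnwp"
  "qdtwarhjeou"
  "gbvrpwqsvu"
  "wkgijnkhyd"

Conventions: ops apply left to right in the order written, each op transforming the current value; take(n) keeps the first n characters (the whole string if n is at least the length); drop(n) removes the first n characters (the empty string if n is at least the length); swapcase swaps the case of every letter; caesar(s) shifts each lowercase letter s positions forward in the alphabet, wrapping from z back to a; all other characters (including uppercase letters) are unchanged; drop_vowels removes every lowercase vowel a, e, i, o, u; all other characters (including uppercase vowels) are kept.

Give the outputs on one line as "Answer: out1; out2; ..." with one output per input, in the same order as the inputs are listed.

Execution, op by op:
  "rigqtcw" -> "duscfoi" -> "DUSCFOI" -> "SCFOI" -> "scfoi" -> "iofcs"
  "rzugcvqslnwp" -> "dlgsohcexzib" -> "DLGSOHCEXZIB" -> "GSOHCEXZIB" -> "gsohcexzib" -> "bizxechosg"
  "qdtwarhjeou" -> "cpfimdtvqag" -> "CPFIMDTVQAG" -> "FIMDTVQAG" -> "fimdtvqag" -> "gaqvtdmif"
  "gbvrpwqsvu" -> "snhdbicehg" -> "SNHDBICEHG" -> "HDBICEHG" -> "hdbicehg" -> "ghecibdh"
  "wkgijnkhyd" -> "iwsuvzwtkp" -> "IWSUVZWTKP" -> "SUVZWTKP" -> "suvzwtkp" -> "pktwzvus"

"iofcs"; "bizxechosg"; "gaqvtdmif"; "ghecibdh"; "pktwzvus"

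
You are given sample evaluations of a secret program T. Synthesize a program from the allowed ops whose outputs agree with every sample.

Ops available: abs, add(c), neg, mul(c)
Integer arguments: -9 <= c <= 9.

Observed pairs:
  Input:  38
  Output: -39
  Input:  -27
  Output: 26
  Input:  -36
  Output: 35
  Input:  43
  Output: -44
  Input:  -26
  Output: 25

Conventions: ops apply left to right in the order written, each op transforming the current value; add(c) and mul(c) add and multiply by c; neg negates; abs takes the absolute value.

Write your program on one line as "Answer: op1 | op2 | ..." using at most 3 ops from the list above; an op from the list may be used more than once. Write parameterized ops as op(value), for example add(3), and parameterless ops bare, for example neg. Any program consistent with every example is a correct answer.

neg | add(-1)

Check, running the answer program on each example:
  38 -> -38 -> -39
  -27 -> 27 -> 26
  -36 -> 36 -> 35
  43 -> -43 -> -44
  -26 -> 26 -> 25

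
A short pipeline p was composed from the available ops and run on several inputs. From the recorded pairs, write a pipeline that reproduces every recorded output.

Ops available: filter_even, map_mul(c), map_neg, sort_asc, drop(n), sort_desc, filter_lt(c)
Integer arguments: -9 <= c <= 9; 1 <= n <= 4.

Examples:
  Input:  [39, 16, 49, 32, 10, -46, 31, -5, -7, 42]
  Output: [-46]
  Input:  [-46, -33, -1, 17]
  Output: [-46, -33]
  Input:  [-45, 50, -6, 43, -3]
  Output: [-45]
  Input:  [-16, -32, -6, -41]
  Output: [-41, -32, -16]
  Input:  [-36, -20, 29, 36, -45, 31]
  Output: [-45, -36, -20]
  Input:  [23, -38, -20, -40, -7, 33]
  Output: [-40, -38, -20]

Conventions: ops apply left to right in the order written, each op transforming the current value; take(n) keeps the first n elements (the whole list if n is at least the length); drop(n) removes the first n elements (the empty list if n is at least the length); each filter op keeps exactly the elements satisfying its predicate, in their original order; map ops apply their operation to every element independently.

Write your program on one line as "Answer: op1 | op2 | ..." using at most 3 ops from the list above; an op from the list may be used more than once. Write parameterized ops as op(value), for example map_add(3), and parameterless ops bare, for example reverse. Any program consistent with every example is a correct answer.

filter_lt(3) | sort_asc | filter_lt(-9)

Check, running the answer program on each example:
  [39, 16, 49, 32, 10, -46, 31, -5, -7, 42] -> [-46, -5, -7] -> [-46, -7, -5] -> [-46]
  [-46, -33, -1, 17] -> [-46, -33, -1] -> [-46, -33, -1] -> [-46, -33]
  [-45, 50, -6, 43, -3] -> [-45, -6, -3] -> [-45, -6, -3] -> [-45]
  [-16, -32, -6, -41] -> [-16, -32, -6, -41] -> [-41, -32, -16, -6] -> [-41, -32, -16]
  [-36, -20, 29, 36, -45, 31] -> [-36, -20, -45] -> [-45, -36, -20] -> [-45, -36, -20]
  [23, -38, -20, -40, -7, 33] -> [-38, -20, -40, -7] -> [-40, -38, -20, -7] -> [-40, -38, -20]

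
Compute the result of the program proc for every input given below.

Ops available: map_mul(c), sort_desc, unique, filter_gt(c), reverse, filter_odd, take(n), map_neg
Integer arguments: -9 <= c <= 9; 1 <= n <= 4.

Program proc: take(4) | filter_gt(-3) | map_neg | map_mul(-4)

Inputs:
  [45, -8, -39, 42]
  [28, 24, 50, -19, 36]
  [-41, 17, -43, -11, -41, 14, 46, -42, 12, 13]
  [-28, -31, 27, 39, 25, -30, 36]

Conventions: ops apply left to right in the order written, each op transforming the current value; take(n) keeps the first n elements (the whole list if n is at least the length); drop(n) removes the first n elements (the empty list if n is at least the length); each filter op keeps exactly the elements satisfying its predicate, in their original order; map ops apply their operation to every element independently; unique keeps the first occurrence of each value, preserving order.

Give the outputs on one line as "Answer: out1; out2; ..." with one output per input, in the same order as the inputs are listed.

[180, 168]; [112, 96, 200]; [68]; [108, 156]

Execution, op by op:
  [45, -8, -39, 42] -> [45, -8, -39, 42] -> [45, 42] -> [-45, -42] -> [180, 168]
  [28, 24, 50, -19, 36] -> [28, 24, 50, -19] -> [28, 24, 50] -> [-28, -24, -50] -> [112, 96, 200]
  [-41, 17, -43, -11, -41, 14, 46, -42, 12, 13] -> [-41, 17, -43, -11] -> [17] -> [-17] -> [68]
  [-28, -31, 27, 39, 25, -30, 36] -> [-28, -31, 27, 39] -> [27, 39] -> [-27, -39] -> [108, 156]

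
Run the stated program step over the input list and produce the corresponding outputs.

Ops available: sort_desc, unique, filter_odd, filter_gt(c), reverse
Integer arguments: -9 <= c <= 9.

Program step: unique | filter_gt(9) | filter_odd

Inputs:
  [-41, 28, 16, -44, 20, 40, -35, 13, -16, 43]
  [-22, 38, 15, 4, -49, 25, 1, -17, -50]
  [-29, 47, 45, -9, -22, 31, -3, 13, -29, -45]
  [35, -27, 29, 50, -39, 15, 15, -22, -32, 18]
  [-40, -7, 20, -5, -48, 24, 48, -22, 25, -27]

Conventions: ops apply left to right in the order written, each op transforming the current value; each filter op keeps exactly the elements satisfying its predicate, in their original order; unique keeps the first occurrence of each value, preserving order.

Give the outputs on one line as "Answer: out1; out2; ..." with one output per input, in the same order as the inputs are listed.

[13, 43]; [15, 25]; [47, 45, 31, 13]; [35, 29, 15]; [25]

Execution, op by op:
  [-41, 28, 16, -44, 20, 40, -35, 13, -16, 43] -> [-41, 28, 16, -44, 20, 40, -35, 13, -16, 43] -> [28, 16, 20, 40, 13, 43] -> [13, 43]
  [-22, 38, 15, 4, -49, 25, 1, -17, -50] -> [-22, 38, 15, 4, -49, 25, 1, -17, -50] -> [38, 15, 25] -> [15, 25]
  [-29, 47, 45, -9, -22, 31, -3, 13, -29, -45] -> [-29, 47, 45, -9, -22, 31, -3, 13, -45] -> [47, 45, 31, 13] -> [47, 45, 31, 13]
  [35, -27, 29, 50, -39, 15, 15, -22, -32, 18] -> [35, -27, 29, 50, -39, 15, -22, -32, 18] -> [35, 29, 50, 15, 18] -> [35, 29, 15]
  [-40, -7, 20, -5, -48, 24, 48, -22, 25, -27] -> [-40, -7, 20, -5, -48, 24, 48, -22, 25, -27] -> [20, 24, 48, 25] -> [25]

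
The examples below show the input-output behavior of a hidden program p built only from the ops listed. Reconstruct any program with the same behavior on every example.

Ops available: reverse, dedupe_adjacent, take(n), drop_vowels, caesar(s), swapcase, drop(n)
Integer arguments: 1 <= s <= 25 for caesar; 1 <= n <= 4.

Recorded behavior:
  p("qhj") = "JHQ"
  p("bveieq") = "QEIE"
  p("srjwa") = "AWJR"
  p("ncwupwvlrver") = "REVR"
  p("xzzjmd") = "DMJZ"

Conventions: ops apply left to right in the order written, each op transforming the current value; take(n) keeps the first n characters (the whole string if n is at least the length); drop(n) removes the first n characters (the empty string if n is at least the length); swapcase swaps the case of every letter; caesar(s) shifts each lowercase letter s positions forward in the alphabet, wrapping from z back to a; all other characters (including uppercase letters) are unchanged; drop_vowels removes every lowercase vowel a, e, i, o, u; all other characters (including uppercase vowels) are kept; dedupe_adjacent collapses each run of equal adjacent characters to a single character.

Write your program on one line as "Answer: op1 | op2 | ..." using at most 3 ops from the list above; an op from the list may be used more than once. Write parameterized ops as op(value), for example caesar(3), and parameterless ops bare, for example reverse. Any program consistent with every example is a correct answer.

reverse | swapcase | take(4)

Check, running the answer program on each example:
  "qhj" -> "jhq" -> "JHQ" -> "JHQ"
  "bveieq" -> "qeievb" -> "QEIEVB" -> "QEIE"
  "srjwa" -> "awjrs" -> "AWJRS" -> "AWJR"
  "ncwupwvlrver" -> "revrlvwpuwcn" -> "REVRLVWPUWCN" -> "REVR"
  "xzzjmd" -> "dmjzzx" -> "DMJZZX" -> "DMJZ"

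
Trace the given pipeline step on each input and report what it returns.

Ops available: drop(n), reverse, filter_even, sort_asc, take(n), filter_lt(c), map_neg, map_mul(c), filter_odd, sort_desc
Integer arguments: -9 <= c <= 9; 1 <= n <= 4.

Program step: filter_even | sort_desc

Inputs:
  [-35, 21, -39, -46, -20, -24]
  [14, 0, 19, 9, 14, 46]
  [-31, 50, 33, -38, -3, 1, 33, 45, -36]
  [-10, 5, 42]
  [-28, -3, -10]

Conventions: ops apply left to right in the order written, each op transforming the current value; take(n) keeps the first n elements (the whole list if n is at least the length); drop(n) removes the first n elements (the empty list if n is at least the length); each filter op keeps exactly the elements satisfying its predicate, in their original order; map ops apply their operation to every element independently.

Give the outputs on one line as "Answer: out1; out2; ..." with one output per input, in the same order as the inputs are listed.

[-20, -24, -46]; [46, 14, 14, 0]; [50, -36, -38]; [42, -10]; [-10, -28]

Execution, op by op:
  [-35, 21, -39, -46, -20, -24] -> [-46, -20, -24] -> [-20, -24, -46]
  [14, 0, 19, 9, 14, 46] -> [14, 0, 14, 46] -> [46, 14, 14, 0]
  [-31, 50, 33, -38, -3, 1, 33, 45, -36] -> [50, -38, -36] -> [50, -36, -38]
  [-10, 5, 42] -> [-10, 42] -> [42, -10]
  [-28, -3, -10] -> [-28, -10] -> [-10, -28]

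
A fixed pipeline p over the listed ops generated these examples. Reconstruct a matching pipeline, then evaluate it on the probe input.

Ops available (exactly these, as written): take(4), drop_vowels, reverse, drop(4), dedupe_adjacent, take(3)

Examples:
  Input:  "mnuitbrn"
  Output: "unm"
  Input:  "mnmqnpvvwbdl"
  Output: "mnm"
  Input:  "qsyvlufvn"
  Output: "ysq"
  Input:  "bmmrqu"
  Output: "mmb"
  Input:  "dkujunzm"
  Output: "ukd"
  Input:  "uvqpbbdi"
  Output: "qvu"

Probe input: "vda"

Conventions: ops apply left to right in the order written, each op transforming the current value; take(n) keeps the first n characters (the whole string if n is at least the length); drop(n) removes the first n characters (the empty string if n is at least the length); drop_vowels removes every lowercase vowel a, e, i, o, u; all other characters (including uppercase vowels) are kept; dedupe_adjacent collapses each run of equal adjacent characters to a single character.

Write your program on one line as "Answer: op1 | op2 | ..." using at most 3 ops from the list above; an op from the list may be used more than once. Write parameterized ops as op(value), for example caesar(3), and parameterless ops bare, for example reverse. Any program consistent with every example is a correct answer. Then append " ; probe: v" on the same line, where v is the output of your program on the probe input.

take(3) | reverse ; probe: "adv"

Check, running the answer program on each example:
  "mnuitbrn" -> "mnu" -> "unm"
  "mnmqnpvvwbdl" -> "mnm" -> "mnm"
  "qsyvlufvn" -> "qsy" -> "ysq"
  "bmmrqu" -> "bmm" -> "mmb"
  "dkujunzm" -> "dku" -> "ukd"
  "uvqpbbdi" -> "uvq" -> "qvu"
  probe: "vda" -> "vda" -> "adv"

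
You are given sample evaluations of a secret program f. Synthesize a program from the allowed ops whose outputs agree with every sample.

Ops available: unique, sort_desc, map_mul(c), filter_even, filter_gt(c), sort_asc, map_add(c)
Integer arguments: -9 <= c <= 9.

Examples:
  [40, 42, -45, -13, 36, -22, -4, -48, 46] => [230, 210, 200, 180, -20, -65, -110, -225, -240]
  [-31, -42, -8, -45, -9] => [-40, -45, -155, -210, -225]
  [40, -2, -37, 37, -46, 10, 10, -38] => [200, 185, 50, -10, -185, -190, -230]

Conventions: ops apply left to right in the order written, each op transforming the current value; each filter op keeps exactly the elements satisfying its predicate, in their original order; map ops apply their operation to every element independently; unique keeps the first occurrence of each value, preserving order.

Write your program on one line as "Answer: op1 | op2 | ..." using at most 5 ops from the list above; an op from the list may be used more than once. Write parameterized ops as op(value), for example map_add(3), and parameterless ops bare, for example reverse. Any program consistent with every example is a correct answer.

sort_desc | unique | sort_asc | map_mul(5) | sort_desc

Check, running the answer program on each example:
  [40, 42, -45, -13, 36, -22, -4, -48, 46] -> [46, 42, 40, 36, -4, -13, -22, -45, -48] -> [46, 42, 40, 36, -4, -13, -22, -45, -48] -> [-48, -45, -22, -13, -4, 36, 40, 42, 46] -> [-240, -225, -110, -65, -20, 180, 200, 210, 230] -> [230, 210, 200, 180, -20, -65, -110, -225, -240]
  [-31, -42, -8, -45, -9] -> [-8, -9, -31, -42, -45] -> [-8, -9, -31, -42, -45] -> [-45, -42, -31, -9, -8] -> [-225, -210, -155, -45, -40] -> [-40, -45, -155, -210, -225]
  [40, -2, -37, 37, -46, 10, 10, -38] -> [40, 37, 10, 10, -2, -37, -38, -46] -> [40, 37, 10, -2, -37, -38, -46] -> [-46, -38, -37, -2, 10, 37, 40] -> [-230, -190, -185, -10, 50, 185, 200] -> [200, 185, 50, -10, -185, -190, -230]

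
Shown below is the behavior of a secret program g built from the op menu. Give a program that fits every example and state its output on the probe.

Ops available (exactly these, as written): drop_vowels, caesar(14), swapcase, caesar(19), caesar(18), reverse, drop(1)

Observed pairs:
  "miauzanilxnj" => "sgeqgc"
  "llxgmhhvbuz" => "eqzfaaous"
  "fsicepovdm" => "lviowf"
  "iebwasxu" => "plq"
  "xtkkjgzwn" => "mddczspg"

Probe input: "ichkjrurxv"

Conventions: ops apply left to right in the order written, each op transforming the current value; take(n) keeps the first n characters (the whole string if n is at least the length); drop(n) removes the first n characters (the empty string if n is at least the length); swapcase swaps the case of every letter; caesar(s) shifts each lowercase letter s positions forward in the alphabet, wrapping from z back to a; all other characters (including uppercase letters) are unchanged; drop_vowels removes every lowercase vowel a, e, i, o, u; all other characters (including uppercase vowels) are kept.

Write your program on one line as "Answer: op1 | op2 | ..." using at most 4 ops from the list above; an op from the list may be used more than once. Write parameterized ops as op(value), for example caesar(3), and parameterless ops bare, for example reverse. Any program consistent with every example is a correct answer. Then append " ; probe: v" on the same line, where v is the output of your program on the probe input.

drop_vowels | drop(1) | caesar(19) ; probe: "adckkqo"

Check, running the answer program on each example:
  "miauzanilxnj" -> "mznlxnj" -> "znlxnj" -> "sgeqgc"
  "llxgmhhvbuz" -> "llxgmhhvbz" -> "lxgmhhvbz" -> "eqzfaaous"
  "fsicepovdm" -> "fscpvdm" -> "scpvdm" -> "lviowf"
  "iebwasxu" -> "bwsx" -> "wsx" -> "plq"
  "xtkkjgzwn" -> "xtkkjgzwn" -> "tkkjgzwn" -> "mddczspg"
  probe: "ichkjrurxv" -> "chkjrrxv" -> "hkjrrxv" -> "adckkqo"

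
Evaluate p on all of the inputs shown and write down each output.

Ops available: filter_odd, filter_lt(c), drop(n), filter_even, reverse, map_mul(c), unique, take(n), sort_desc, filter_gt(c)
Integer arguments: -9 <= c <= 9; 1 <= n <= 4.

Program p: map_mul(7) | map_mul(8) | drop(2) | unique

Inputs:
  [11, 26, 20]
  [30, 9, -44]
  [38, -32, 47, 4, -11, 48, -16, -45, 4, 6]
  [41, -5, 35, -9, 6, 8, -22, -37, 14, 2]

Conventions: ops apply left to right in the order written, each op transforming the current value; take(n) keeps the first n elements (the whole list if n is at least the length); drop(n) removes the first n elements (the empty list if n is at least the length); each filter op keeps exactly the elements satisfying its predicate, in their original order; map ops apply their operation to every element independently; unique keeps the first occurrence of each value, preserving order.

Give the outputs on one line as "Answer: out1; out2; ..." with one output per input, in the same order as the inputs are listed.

[1120]; [-2464]; [2632, 224, -616, 2688, -896, -2520, 336]; [1960, -504, 336, 448, -1232, -2072, 784, 112]

Execution, op by op:
  [11, 26, 20] -> [77, 182, 140] -> [616, 1456, 1120] -> [1120] -> [1120]
  [30, 9, -44] -> [210, 63, -308] -> [1680, 504, -2464] -> [-2464] -> [-2464]
  [38, -32, 47, 4, -11, 48, -16, -45, 4, 6] -> [266, -224, 329, 28, -77, 336, -112, -315, 28, 42] -> [2128, -1792, 2632, 224, -616, 2688, -896, -2520, 224, 336] -> [2632, 224, -616, 2688, -896, -2520, 224, 336] -> [2632, 224, -616, 2688, -896, -2520, 336]
  [41, -5, 35, -9, 6, 8, -22, -37, 14, 2] -> [287, -35, 245, -63, 42, 56, -154, -259, 98, 14] -> [2296, -280, 1960, -504, 336, 448, -1232, -2072, 784, 112] -> [1960, -504, 336, 448, -1232, -2072, 784, 112] -> [1960, -504, 336, 448, -1232, -2072, 784, 112]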